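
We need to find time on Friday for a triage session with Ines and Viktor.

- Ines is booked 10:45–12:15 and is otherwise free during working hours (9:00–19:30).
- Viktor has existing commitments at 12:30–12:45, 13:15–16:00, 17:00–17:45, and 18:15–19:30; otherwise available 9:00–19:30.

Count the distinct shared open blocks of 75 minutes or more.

Ines free within 09:00–19:30: 09:00–10:45, 12:15–19:30.
Viktor free within 09:00–19:30: 09:00–12:30, 12:45–13:15, 16:00–17:00, 17:45–18:15.
Ines ∩ Viktor: 09:00–10:45, 12:15–12:30, 12:45–13:15, 16:00–17:00, 17:45–18:15.
Windows ≥ 75 min: 09:00–10:45.
That's 1 window.

1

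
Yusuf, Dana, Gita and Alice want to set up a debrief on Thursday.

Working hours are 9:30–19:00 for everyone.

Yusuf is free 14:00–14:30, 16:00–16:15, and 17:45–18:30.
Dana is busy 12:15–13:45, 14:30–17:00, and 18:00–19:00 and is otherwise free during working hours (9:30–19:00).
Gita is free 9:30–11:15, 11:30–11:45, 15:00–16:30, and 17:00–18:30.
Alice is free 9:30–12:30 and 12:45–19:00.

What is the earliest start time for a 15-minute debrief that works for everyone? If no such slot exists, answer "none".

Dana free within 09:30–19:00: 09:30–12:15, 13:45–14:30, 17:00–18:00.
Yusuf ∩ Dana: 14:00–14:30, 17:45–18:00.
Yusuf ∩ Dana ∩ Gita: 17:45–18:00.
Yusuf ∩ Dana ∩ Gita ∩ Alice: 17:45–18:00.
Windows ≥ 15 min: 17:45–18:00.
Earliest such window starts at 17:45.

17:45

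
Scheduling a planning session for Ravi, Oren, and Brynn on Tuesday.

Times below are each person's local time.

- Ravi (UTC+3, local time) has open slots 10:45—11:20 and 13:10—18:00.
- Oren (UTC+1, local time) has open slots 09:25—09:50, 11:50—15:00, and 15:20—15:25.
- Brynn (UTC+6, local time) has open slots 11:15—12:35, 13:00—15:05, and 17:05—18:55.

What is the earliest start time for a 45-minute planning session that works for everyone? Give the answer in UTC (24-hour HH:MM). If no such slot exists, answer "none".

11:05

Ravi → UTC: 07:45–08:20, 10:10–15:00.
Oren → UTC: 08:25–08:50, 10:50–14:00, 14:20–14:25.
Brynn → UTC: 05:15–06:35, 07:00–09:05, 11:05–12:55.
Ravi ∩ Oren: 10:50–14:00, 14:20–14:25.
Ravi ∩ Oren ∩ Brynn: 11:05–12:55.
Windows ≥ 45 min: 11:05–12:55.
Earliest such window starts at 11:05.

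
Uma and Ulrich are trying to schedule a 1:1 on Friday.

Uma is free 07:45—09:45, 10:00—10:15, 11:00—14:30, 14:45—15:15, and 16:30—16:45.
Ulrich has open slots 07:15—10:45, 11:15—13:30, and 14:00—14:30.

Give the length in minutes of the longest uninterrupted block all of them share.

135 minutes

Uma ∩ Ulrich: 07:45–09:45, 10:00–10:15, 11:15–13:30, 14:00–14:30.
Common window lengths: 120, 15, 135, 30 min; longest is 135.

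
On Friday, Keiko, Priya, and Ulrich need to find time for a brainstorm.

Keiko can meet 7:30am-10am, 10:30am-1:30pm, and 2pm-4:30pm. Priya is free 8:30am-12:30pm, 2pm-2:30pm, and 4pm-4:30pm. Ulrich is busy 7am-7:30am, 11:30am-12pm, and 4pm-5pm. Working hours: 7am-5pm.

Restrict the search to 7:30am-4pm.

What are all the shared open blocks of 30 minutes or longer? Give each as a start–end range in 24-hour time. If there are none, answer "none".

Ulrich free within 07:00–17:00: 07:30–11:30, 12:00–16:00.
Keiko ∩ Priya: 08:30–10:00, 10:30–12:30, 14:00–14:30, 16:00–16:30.
Keiko ∩ Priya ∩ Ulrich: 08:30–10:00, 10:30–11:30, 12:00–12:30, 14:00–14:30.
Restricted to 07:30–16:00: 08:30–10:00, 10:30–11:30, 12:00–12:30, 14:00–14:30.
Windows ≥ 30 min: 08:30–10:00, 10:30–11:30, 12:00–12:30, 14:00–14:30.

08:30–10:00, 10:30–11:30, 12:00–12:30, 14:00–14:30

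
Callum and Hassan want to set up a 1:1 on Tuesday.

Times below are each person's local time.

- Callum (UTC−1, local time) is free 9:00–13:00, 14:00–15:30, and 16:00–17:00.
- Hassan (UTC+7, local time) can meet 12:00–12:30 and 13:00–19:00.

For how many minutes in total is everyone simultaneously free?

Callum → UTC: 10:00–14:00, 15:00–16:30, 17:00–18:00.
Hassan → UTC: 05:00–05:30, 06:00–12:00.
Callum ∩ Hassan: 10:00–12:00.
Total common minutes: 120.

120 minutes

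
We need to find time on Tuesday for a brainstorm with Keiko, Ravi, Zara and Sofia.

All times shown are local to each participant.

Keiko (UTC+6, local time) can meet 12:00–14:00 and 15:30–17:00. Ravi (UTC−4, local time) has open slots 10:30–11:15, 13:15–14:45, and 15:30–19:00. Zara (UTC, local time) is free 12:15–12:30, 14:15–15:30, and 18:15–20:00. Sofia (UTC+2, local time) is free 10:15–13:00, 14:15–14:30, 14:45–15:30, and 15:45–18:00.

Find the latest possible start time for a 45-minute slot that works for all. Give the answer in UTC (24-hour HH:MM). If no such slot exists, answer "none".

none

Keiko → UTC: 06:00–08:00, 09:30–11:00.
Ravi → UTC: 14:30–15:15, 17:15–18:45, 19:30–23:00.
Zara → UTC: 12:15–12:30, 14:15–15:30, 18:15–20:00.
Sofia → UTC: 08:15–11:00, 12:15–12:30, 12:45–13:30, 13:45–16:00.
Keiko ∩ Ravi: (none).
Keiko ∩ Ravi ∩ Zara: (none).
Keiko ∩ Ravi ∩ Zara ∩ Sofia: (none).
Windows ≥ 45 min: (none).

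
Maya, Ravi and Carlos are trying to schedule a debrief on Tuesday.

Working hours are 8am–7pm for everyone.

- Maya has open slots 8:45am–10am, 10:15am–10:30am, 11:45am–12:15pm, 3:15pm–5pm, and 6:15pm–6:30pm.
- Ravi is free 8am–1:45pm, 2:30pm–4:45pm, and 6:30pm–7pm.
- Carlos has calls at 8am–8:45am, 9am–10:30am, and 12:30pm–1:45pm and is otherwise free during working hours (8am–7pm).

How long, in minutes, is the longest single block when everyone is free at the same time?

Carlos free within 08:00–19:00: 08:45–09:00, 10:30–12:30, 13:45–19:00.
Maya ∩ Ravi: 08:45–10:00, 10:15–10:30, 11:45–12:15, 15:15–16:45.
Maya ∩ Ravi ∩ Carlos: 08:45–09:00, 11:45–12:15, 15:15–16:45.
Common window lengths: 15, 30, 90 min; longest is 90.

90 minutes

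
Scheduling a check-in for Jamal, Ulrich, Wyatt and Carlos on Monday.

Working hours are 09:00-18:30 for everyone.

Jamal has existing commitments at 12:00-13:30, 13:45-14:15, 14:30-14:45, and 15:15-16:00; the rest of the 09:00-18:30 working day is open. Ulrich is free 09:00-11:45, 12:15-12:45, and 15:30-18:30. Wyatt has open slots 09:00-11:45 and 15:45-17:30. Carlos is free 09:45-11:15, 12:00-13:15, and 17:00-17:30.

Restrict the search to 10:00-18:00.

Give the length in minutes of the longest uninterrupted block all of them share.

Jamal free within 09:00–18:30: 09:00–12:00, 13:30–13:45, 14:15–14:30, 14:45–15:15, 16:00–18:30.
Jamal ∩ Ulrich: 09:00–11:45, 16:00–18:30.
Jamal ∩ Ulrich ∩ Wyatt: 09:00–11:45, 16:00–17:30.
Jamal ∩ Ulrich ∩ Wyatt ∩ Carlos: 09:45–11:15, 17:00–17:30.
Restricted to 10:00–18:00: 10:00–11:15, 17:00–17:30.
Common window lengths: 75, 30 min; longest is 75.

75 minutes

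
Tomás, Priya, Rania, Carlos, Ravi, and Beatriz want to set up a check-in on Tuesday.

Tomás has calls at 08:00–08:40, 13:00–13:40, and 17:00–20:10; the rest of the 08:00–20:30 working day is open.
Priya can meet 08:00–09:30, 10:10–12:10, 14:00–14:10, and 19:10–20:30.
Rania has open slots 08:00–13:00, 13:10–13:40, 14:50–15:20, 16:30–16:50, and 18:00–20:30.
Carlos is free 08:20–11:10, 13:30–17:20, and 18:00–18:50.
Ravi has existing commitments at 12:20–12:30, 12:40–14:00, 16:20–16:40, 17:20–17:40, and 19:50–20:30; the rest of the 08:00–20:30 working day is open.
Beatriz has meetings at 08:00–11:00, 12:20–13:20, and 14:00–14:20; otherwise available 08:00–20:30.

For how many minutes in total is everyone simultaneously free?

Tomás free within 08:00–20:30: 08:40–13:00, 13:40–17:00, 20:10–20:30.
Ravi free within 08:00–20:30: 08:00–12:20, 12:30–12:40, 14:00–16:20, 16:40–17:20, 17:40–19:50.
Beatriz free within 08:00–20:30: 11:00–12:20, 13:20–14:00, 14:20–20:30.
Tomás ∩ Priya: 08:40–09:30, 10:10–12:10, 14:00–14:10, 20:10–20:30.
Tomás ∩ Priya ∩ Rania: 08:40–09:30, 10:10–12:10, 20:10–20:30.
Tomás ∩ Priya ∩ Rania ∩ Carlos: 08:40–09:30, 10:10–11:10.
Tomás ∩ Priya ∩ Rania ∩ Carlos ∩ Ravi: 08:40–09:30, 10:10–11:10.
Tomás ∩ Priya ∩ Rania ∩ Carlos ∩ Ravi ∩ Beatriz: 11:00–11:10.
Total common minutes: 10.

10 minutes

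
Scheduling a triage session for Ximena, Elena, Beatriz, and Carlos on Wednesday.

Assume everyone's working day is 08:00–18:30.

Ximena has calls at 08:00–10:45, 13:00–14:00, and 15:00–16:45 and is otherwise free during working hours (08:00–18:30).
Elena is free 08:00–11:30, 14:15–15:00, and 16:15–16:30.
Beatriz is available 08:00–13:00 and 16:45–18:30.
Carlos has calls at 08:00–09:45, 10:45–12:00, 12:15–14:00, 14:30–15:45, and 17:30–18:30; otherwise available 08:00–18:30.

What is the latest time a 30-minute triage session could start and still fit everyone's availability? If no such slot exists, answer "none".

none

Ximena free within 08:00–18:30: 10:45–13:00, 14:00–15:00, 16:45–18:30.
Carlos free within 08:00–18:30: 09:45–10:45, 12:00–12:15, 14:00–14:30, 15:45–17:30.
Ximena ∩ Elena: 10:45–11:30, 14:15–15:00.
Ximena ∩ Elena ∩ Beatriz: 10:45–11:30.
Ximena ∩ Elena ∩ Beatriz ∩ Carlos: (none).
Windows ≥ 30 min: (none).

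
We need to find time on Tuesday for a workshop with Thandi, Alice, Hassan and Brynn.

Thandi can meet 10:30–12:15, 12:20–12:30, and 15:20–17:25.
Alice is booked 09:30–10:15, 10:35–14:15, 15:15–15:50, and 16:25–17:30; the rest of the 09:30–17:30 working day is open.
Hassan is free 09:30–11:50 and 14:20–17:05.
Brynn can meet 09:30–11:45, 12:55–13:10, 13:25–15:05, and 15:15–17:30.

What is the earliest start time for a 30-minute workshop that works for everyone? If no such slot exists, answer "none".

15:50

Alice free within 09:30–17:30: 10:15–10:35, 14:15–15:15, 15:50–16:25.
Thandi ∩ Alice: 10:30–10:35, 15:50–16:25.
Thandi ∩ Alice ∩ Hassan: 10:30–10:35, 15:50–16:25.
Thandi ∩ Alice ∩ Hassan ∩ Brynn: 10:30–10:35, 15:50–16:25.
Windows ≥ 30 min: 15:50–16:25.
Earliest such window starts at 15:50.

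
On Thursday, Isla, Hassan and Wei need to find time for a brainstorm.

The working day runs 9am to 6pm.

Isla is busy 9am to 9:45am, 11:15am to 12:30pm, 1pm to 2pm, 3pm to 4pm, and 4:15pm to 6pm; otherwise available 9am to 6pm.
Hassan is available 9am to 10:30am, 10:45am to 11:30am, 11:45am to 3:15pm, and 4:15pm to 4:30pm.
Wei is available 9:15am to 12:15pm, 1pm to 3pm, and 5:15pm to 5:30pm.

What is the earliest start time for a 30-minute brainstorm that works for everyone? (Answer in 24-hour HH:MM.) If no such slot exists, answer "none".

09:45

Isla free within 09:00–18:00: 09:45–11:15, 12:30–13:00, 14:00–15:00, 16:00–16:15.
Isla ∩ Hassan: 09:45–10:30, 10:45–11:15, 12:30–13:00, 14:00–15:00.
Isla ∩ Hassan ∩ Wei: 09:45–10:30, 10:45–11:15, 14:00–15:00.
Windows ≥ 30 min: 09:45–10:30, 10:45–11:15, 14:00–15:00.
Earliest such window starts at 09:45.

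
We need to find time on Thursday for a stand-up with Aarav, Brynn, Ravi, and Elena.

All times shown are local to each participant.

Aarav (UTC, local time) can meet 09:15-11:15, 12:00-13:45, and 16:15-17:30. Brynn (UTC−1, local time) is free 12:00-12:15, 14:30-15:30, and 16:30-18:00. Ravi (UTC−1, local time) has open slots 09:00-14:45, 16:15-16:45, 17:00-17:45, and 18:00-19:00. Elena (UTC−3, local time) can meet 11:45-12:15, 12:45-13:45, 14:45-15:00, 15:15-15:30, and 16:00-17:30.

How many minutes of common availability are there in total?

0 minutes

Aarav → UTC: 09:15–11:15, 12:00–13:45, 16:15–17:30.
Brynn → UTC: 13:00–13:15, 15:30–16:30, 17:30–19:00.
Ravi → UTC: 10:00–15:45, 17:15–17:45, 18:00–18:45, 19:00–20:00.
Elena → UTC: 14:45–15:15, 15:45–16:45, 17:45–18:00, 18:15–18:30, 19:00–20:30.
Aarav ∩ Brynn: 13:00–13:15, 16:15–16:30.
Aarav ∩ Brynn ∩ Ravi: 13:00–13:15.
Aarav ∩ Brynn ∩ Ravi ∩ Elena: (none).
Total common minutes: 0.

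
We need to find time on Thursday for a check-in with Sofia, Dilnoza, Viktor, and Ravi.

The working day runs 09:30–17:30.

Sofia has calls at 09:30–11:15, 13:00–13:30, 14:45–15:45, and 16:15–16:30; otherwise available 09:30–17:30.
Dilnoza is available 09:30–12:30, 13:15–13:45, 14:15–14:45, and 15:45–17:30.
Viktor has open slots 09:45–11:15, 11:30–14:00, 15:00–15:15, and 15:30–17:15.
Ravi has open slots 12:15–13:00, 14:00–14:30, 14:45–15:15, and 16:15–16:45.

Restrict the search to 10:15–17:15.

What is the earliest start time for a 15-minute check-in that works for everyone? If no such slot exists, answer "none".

12:15

Sofia free within 09:30–17:30: 11:15–13:00, 13:30–14:45, 15:45–16:15, 16:30–17:30.
Sofia ∩ Dilnoza: 11:15–12:30, 13:30–13:45, 14:15–14:45, 15:45–16:15, 16:30–17:30.
Sofia ∩ Dilnoza ∩ Viktor: 11:30–12:30, 13:30–13:45, 15:45–16:15, 16:30–17:15.
Sofia ∩ Dilnoza ∩ Viktor ∩ Ravi: 12:15–12:30, 16:30–16:45.
Restricted to 10:15–17:15: 12:15–12:30, 16:30–16:45.
Windows ≥ 15 min: 12:15–12:30, 16:30–16:45.
Earliest such window starts at 12:15.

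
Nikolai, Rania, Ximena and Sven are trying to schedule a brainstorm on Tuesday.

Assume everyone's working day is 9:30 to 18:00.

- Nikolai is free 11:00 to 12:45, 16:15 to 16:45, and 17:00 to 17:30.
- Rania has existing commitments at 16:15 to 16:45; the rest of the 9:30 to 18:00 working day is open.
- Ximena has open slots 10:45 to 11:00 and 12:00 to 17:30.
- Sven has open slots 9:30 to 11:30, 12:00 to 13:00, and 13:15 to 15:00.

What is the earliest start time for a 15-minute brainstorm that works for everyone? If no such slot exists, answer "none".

Rania free within 09:30–18:00: 09:30–16:15, 16:45–18:00.
Nikolai ∩ Rania: 11:00–12:45, 17:00–17:30.
Nikolai ∩ Rania ∩ Ximena: 12:00–12:45, 17:00–17:30.
Nikolai ∩ Rania ∩ Ximena ∩ Sven: 12:00–12:45.
Windows ≥ 15 min: 12:00–12:45.
Earliest such window starts at 12:00.

12:00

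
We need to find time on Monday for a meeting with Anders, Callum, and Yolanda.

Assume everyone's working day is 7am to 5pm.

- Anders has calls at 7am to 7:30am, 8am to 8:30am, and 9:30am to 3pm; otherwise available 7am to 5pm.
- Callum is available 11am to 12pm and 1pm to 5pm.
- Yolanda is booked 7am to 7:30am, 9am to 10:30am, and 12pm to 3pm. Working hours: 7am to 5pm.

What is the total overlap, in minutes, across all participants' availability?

Anders free within 07:00–17:00: 07:30–08:00, 08:30–09:30, 15:00–17:00.
Yolanda free within 07:00–17:00: 07:30–09:00, 10:30–12:00, 15:00–17:00.
Anders ∩ Callum: 15:00–17:00.
Anders ∩ Callum ∩ Yolanda: 15:00–17:00.
Total common minutes: 120.

120 minutes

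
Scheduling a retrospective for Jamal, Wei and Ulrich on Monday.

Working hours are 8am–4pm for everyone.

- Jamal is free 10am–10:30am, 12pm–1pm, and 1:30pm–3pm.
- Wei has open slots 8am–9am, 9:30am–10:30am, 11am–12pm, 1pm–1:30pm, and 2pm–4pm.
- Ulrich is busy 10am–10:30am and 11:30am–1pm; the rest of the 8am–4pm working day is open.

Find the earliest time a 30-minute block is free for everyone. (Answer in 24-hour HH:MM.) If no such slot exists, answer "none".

Ulrich free within 08:00–16:00: 08:00–10:00, 10:30–11:30, 13:00–16:00.
Jamal ∩ Wei: 10:00–10:30, 14:00–15:00.
Jamal ∩ Wei ∩ Ulrich: 14:00–15:00.
Windows ≥ 30 min: 14:00–15:00.
Earliest such window starts at 14:00.

14:00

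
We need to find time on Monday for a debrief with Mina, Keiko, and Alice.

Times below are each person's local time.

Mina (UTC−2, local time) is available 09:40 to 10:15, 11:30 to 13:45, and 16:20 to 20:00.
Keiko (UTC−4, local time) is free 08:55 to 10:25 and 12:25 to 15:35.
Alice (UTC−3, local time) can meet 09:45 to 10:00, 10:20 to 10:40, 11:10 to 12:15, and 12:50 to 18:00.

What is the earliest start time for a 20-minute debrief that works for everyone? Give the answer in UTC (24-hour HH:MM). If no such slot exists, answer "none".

18:20

Mina → UTC: 11:40–12:15, 13:30–15:45, 18:20–22:00.
Keiko → UTC: 12:55–14:25, 16:25–19:35.
Alice → UTC: 12:45–13:00, 13:20–13:40, 14:10–15:15, 15:50–21:00.
Mina ∩ Keiko: 13:30–14:25, 18:20–19:35.
Mina ∩ Keiko ∩ Alice: 13:30–13:40, 14:10–14:25, 18:20–19:35.
Windows ≥ 20 min: 18:20–19:35.
Earliest such window starts at 18:20.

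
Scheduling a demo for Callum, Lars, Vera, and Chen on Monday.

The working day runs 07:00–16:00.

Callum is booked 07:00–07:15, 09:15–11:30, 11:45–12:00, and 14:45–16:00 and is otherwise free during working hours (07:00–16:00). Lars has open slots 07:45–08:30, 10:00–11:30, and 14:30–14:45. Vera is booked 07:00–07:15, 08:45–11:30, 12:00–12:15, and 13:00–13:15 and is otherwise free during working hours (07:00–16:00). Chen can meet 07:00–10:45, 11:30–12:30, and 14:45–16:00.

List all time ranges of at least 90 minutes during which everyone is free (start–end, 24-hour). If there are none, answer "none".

Callum free within 07:00–16:00: 07:15–09:15, 11:30–11:45, 12:00–14:45.
Vera free within 07:00–16:00: 07:15–08:45, 11:30–12:00, 12:15–13:00, 13:15–16:00.
Callum ∩ Lars: 07:45–08:30, 14:30–14:45.
Callum ∩ Lars ∩ Vera: 07:45–08:30, 14:30–14:45.
Callum ∩ Lars ∩ Vera ∩ Chen: 07:45–08:30.
Windows ≥ 90 min: (none).

none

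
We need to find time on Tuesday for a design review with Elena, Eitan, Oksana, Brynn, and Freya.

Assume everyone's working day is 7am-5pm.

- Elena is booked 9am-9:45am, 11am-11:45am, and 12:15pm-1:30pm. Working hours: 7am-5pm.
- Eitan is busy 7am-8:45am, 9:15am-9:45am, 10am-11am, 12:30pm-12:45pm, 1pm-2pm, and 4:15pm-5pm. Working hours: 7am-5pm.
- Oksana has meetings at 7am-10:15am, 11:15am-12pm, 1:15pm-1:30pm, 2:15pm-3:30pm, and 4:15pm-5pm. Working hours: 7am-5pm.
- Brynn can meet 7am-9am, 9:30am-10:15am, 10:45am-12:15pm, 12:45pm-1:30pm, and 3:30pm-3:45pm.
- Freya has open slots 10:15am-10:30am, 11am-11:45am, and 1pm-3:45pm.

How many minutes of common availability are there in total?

Elena free within 07:00–17:00: 07:00–09:00, 09:45–11:00, 11:45–12:15, 13:30–17:00.
Eitan free within 07:00–17:00: 08:45–09:15, 09:45–10:00, 11:00–12:30, 12:45–13:00, 14:00–16:15.
Oksana free within 07:00–17:00: 10:15–11:15, 12:00–13:15, 13:30–14:15, 15:30–16:15.
Elena ∩ Eitan: 08:45–09:00, 09:45–10:00, 11:45–12:15, 14:00–16:15.
Elena ∩ Eitan ∩ Oksana: 12:00–12:15, 14:00–14:15, 15:30–16:15.
Elena ∩ Eitan ∩ Oksana ∩ Brynn: 12:00–12:15, 15:30–15:45.
Elena ∩ Eitan ∩ Oksana ∩ Brynn ∩ Freya: 15:30–15:45.
Total common minutes: 15.

15 minutes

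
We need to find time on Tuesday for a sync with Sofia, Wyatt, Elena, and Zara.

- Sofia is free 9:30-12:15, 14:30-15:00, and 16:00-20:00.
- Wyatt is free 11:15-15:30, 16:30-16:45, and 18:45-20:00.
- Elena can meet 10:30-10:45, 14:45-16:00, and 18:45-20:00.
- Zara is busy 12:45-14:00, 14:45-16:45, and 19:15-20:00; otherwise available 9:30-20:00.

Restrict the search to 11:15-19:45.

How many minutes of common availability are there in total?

30 minutes

Zara free within 09:30–20:00: 09:30–12:45, 14:00–14:45, 16:45–19:15.
Sofia ∩ Wyatt: 11:15–12:15, 14:30–15:00, 16:30–16:45, 18:45–20:00.
Sofia ∩ Wyatt ∩ Elena: 14:45–15:00, 18:45–20:00.
Sofia ∩ Wyatt ∩ Elena ∩ Zara: 18:45–19:15.
Restricted to 11:15–19:45: 18:45–19:15.
Total common minutes: 30.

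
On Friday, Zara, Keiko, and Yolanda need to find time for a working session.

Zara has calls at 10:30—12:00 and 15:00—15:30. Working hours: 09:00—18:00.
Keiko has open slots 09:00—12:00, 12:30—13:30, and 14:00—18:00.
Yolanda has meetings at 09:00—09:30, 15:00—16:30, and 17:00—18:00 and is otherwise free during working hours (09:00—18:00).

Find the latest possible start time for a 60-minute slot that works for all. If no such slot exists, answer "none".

Zara free within 09:00–18:00: 09:00–10:30, 12:00–15:00, 15:30–18:00.
Yolanda free within 09:00–18:00: 09:30–15:00, 16:30–17:00.
Zara ∩ Keiko: 09:00–10:30, 12:30–13:30, 14:00–15:00, 15:30–18:00.
Zara ∩ Keiko ∩ Yolanda: 09:30–10:30, 12:30–13:30, 14:00–15:00, 16:30–17:00.
Windows ≥ 60 min: 09:30–10:30, 12:30–13:30, 14:00–15:00.
Latest start in the last window 14:00–15:00 is 15:00 − 60 min = 14:00.

14:00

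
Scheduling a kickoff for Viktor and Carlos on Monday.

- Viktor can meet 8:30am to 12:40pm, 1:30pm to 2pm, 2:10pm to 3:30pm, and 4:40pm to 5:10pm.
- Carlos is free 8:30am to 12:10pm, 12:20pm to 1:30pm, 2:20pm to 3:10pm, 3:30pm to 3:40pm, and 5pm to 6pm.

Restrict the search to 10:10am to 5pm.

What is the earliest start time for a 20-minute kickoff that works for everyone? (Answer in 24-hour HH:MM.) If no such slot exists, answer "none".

10:10

Viktor ∩ Carlos: 08:30–12:10, 12:20–12:40, 14:20–15:10, 17:00–17:10.
Restricted to 10:10–17:00: 10:10–12:10, 12:20–12:40, 14:20–15:10.
Windows ≥ 20 min: 10:10–12:10, 12:20–12:40, 14:20–15:10.
Earliest such window starts at 10:10.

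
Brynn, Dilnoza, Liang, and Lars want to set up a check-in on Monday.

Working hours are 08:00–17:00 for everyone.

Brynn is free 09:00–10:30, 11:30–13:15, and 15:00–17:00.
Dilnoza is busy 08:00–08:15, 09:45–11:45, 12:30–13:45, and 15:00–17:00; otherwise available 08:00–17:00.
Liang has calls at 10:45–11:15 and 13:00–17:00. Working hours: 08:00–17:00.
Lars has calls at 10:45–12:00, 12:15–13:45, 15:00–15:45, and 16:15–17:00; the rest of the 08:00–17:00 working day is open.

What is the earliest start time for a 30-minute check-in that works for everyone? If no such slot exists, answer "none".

Dilnoza free within 08:00–17:00: 08:15–09:45, 11:45–12:30, 13:45–15:00.
Liang free within 08:00–17:00: 08:00–10:45, 11:15–13:00.
Lars free within 08:00–17:00: 08:00–10:45, 12:00–12:15, 13:45–15:00, 15:45–16:15.
Brynn ∩ Dilnoza: 09:00–09:45, 11:45–12:30.
Brynn ∩ Dilnoza ∩ Liang: 09:00–09:45, 11:45–12:30.
Brynn ∩ Dilnoza ∩ Liang ∩ Lars: 09:00–09:45, 12:00–12:15.
Windows ≥ 30 min: 09:00–09:45.
Earliest such window starts at 09:00.

09:00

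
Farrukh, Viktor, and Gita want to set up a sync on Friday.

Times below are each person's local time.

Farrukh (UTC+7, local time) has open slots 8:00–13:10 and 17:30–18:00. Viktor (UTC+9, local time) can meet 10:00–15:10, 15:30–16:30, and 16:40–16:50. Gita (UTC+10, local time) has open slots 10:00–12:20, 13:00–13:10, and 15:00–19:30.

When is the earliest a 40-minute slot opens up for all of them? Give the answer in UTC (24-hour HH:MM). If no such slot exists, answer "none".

01:00

Farrukh → UTC: 01:00–06:10, 10:30–11:00.
Viktor → UTC: 01:00–06:10, 06:30–07:30, 07:40–07:50.
Gita → UTC: 00:00–02:20, 03:00–03:10, 05:00–09:30.
Farrukh ∩ Viktor: 01:00–06:10.
Farrukh ∩ Viktor ∩ Gita: 01:00–02:20, 03:00–03:10, 05:00–06:10.
Windows ≥ 40 min: 01:00–02:20, 05:00–06:10.
Earliest such window starts at 01:00.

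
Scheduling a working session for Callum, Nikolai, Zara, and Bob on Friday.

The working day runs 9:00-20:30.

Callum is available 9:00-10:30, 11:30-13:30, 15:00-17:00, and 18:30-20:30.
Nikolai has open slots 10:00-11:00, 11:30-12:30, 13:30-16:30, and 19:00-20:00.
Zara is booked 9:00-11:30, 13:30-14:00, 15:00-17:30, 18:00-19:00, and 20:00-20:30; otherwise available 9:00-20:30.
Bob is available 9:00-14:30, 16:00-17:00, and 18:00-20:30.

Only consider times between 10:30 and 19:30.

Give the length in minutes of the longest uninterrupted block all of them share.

Zara free within 09:00–20:30: 11:30–13:30, 14:00–15:00, 17:30–18:00, 19:00–20:00.
Callum ∩ Nikolai: 10:00–10:30, 11:30–12:30, 15:00–16:30, 19:00–20:00.
Callum ∩ Nikolai ∩ Zara: 11:30–12:30, 19:00–20:00.
Callum ∩ Nikolai ∩ Zara ∩ Bob: 11:30–12:30, 19:00–20:00.
Restricted to 10:30–19:30: 11:30–12:30, 19:00–19:30.
Common window lengths: 60, 30 min; longest is 60.

60 minutes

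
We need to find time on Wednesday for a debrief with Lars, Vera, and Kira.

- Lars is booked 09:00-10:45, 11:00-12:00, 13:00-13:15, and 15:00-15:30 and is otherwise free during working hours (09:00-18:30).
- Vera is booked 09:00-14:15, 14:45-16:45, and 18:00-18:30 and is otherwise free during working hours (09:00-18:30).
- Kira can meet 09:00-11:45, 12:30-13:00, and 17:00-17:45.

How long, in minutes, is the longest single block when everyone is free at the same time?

Lars free within 09:00–18:30: 10:45–11:00, 12:00–13:00, 13:15–15:00, 15:30–18:30.
Vera free within 09:00–18:30: 14:15–14:45, 16:45–18:00.
Lars ∩ Vera: 14:15–14:45, 16:45–18:00.
Lars ∩ Vera ∩ Kira: 17:00–17:45.
Single common window of 45 minutes.

45 minutes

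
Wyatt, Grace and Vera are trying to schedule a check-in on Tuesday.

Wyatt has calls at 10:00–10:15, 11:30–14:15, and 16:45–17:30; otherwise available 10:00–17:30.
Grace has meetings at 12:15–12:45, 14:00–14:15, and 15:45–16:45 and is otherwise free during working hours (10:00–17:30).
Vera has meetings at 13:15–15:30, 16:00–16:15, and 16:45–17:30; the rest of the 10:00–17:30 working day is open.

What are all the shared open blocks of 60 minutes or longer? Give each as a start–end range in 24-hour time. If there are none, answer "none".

10:15–11:30

Wyatt free within 10:00–17:30: 10:15–11:30, 14:15–16:45.
Grace free within 10:00–17:30: 10:00–12:15, 12:45–14:00, 14:15–15:45, 16:45–17:30.
Vera free within 10:00–17:30: 10:00–13:15, 15:30–16:00, 16:15–16:45.
Wyatt ∩ Grace: 10:15–11:30, 14:15–15:45.
Wyatt ∩ Grace ∩ Vera: 10:15–11:30, 15:30–15:45.
Windows ≥ 60 min: 10:15–11:30.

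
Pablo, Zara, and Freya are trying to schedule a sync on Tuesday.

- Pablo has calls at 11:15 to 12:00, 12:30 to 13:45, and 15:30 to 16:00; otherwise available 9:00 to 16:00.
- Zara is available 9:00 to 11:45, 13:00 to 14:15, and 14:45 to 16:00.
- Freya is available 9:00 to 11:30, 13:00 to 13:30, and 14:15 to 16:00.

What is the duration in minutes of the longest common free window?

135 minutes

Pablo free within 09:00–16:00: 09:00–11:15, 12:00–12:30, 13:45–15:30.
Pablo ∩ Zara: 09:00–11:15, 13:45–14:15, 14:45–15:30.
Pablo ∩ Zara ∩ Freya: 09:00–11:15, 14:45–15:30.
Common window lengths: 135, 45 min; longest is 135.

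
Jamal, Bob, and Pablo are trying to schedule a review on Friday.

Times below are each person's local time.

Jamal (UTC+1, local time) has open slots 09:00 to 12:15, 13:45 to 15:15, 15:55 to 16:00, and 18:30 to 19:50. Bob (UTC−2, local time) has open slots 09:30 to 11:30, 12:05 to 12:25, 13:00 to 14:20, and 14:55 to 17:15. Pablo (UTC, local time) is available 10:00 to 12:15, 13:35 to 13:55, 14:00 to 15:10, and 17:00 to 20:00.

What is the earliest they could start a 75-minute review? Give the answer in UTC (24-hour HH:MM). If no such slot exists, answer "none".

17:30

Jamal → UTC: 08:00–11:15, 12:45–14:15, 14:55–15:00, 17:30–18:50.
Bob → UTC: 11:30–13:30, 14:05–14:25, 15:00–16:20, 16:55–19:15.
Pablo → UTC: 10:00–12:15, 13:35–13:55, 14:00–15:10, 17:00–20:00.
Jamal ∩ Bob: 12:45–13:30, 14:05–14:15, 17:30–18:50.
Jamal ∩ Bob ∩ Pablo: 14:05–14:15, 17:30–18:50.
Windows ≥ 75 min: 17:30–18:50.
Earliest such window starts at 17:30.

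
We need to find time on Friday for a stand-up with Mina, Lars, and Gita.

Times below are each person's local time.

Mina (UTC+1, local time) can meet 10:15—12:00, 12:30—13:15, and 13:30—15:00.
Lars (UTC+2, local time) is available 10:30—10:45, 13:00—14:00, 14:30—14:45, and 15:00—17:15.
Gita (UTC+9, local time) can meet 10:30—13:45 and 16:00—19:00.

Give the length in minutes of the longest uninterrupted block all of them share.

Mina → UTC: 09:15–11:00, 11:30–12:15, 12:30–14:00.
Lars → UTC: 08:30–08:45, 11:00–12:00, 12:30–12:45, 13:00–15:15.
Gita → UTC: 01:30–04:45, 07:00–10:00.
Mina ∩ Lars: 11:30–12:00, 12:30–12:45, 13:00–14:00.
Mina ∩ Lars ∩ Gita: (none).
No common window.

0 minutes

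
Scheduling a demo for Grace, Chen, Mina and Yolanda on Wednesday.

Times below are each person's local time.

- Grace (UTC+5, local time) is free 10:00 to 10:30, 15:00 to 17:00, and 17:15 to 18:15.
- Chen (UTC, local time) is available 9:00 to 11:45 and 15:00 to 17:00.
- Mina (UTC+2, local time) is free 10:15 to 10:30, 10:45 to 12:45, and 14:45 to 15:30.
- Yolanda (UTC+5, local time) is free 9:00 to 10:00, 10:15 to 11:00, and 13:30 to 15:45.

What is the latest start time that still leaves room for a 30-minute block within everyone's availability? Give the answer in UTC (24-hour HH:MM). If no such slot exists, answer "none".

Grace → UTC: 05:00–05:30, 10:00–12:00, 12:15–13:15.
Chen → UTC: 09:00–11:45, 15:00–17:00.
Mina → UTC: 08:15–08:30, 08:45–10:45, 12:45–13:30.
Yolanda → UTC: 04:00–05:00, 05:15–06:00, 08:30–10:45.
Grace ∩ Chen: 10:00–11:45.
Grace ∩ Chen ∩ Mina: 10:00–10:45.
Grace ∩ Chen ∩ Mina ∩ Yolanda: 10:00–10:45.
Windows ≥ 30 min: 10:00–10:45.
Latest start in the last window 10:00–10:45 is 10:45 − 30 min = 10:15.

10:15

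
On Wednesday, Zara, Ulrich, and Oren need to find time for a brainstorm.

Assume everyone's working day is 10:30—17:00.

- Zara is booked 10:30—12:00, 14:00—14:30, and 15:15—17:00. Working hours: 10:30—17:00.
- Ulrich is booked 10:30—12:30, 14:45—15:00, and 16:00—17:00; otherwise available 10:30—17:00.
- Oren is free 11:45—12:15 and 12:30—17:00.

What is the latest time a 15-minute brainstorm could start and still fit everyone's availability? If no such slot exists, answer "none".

Zara free within 10:30–17:00: 12:00–14:00, 14:30–15:15.
Ulrich free within 10:30–17:00: 12:30–14:45, 15:00–16:00.
Zara ∩ Ulrich: 12:30–14:00, 14:30–14:45, 15:00–15:15.
Zara ∩ Ulrich ∩ Oren: 12:30–14:00, 14:30–14:45, 15:00–15:15.
Windows ≥ 15 min: 12:30–14:00, 14:30–14:45, 15:00–15:15.
Latest start in the last window 15:00–15:15 is 15:15 − 15 min = 15:00.

15:00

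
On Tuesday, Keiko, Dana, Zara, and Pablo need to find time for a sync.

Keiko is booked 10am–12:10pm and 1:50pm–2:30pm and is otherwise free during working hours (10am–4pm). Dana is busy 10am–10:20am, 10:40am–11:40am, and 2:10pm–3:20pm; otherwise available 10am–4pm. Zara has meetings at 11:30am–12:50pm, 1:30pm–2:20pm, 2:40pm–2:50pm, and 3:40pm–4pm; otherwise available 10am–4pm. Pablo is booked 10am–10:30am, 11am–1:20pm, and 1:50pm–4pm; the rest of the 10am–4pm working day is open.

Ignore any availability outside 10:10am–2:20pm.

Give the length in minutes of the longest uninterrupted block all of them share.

Keiko free within 10:00–16:00: 12:10–13:50, 14:30–16:00.
Dana free within 10:00–16:00: 10:20–10:40, 11:40–14:10, 15:20–16:00.
Zara free within 10:00–16:00: 10:00–11:30, 12:50–13:30, 14:20–14:40, 14:50–15:40.
Pablo free within 10:00–16:00: 10:30–11:00, 13:20–13:50.
Keiko ∩ Dana: 12:10–13:50, 15:20–16:00.
Keiko ∩ Dana ∩ Zara: 12:50–13:30, 15:20–15:40.
Keiko ∩ Dana ∩ Zara ∩ Pablo: 13:20–13:30.
Restricted to 10:10–14:20: 13:20–13:30.
Single common window of 10 minutes.

10 minutes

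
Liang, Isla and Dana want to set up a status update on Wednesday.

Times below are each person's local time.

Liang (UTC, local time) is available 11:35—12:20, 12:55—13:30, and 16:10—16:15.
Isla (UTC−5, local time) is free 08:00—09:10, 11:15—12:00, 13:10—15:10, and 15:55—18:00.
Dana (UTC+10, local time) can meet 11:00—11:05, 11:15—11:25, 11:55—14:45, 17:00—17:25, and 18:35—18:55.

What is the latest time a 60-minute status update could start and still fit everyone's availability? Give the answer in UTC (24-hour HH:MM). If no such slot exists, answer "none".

none

Liang → UTC: 11:35–12:20, 12:55–13:30, 16:10–16:15.
Isla → UTC: 13:00–14:10, 16:15–17:00, 18:10–20:10, 20:55–23:00.
Dana → UTC: 01:00–01:05, 01:15–01:25, 01:55–04:45, 07:00–07:25, 08:35–08:55.
Liang ∩ Isla: 13:00–13:30.
Liang ∩ Isla ∩ Dana: (none).
Windows ≥ 60 min: (none).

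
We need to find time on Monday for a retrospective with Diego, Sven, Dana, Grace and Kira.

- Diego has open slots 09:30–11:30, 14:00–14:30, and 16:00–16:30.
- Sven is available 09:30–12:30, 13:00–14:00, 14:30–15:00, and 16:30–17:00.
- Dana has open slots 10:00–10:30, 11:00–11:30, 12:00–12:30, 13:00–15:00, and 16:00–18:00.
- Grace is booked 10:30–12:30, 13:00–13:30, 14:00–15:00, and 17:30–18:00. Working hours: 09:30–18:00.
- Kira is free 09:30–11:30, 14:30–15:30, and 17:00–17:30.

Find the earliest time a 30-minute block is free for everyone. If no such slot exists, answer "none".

Grace free within 09:30–18:00: 09:30–10:30, 12:30–13:00, 13:30–14:00, 15:00–17:30.
Diego ∩ Sven: 09:30–11:30.
Diego ∩ Sven ∩ Dana: 10:00–10:30, 11:00–11:30.
Diego ∩ Sven ∩ Dana ∩ Grace: 10:00–10:30.
Diego ∩ Sven ∩ Dana ∩ Grace ∩ Kira: 10:00–10:30.
Windows ≥ 30 min: 10:00–10:30.
Earliest such window starts at 10:00.

10:00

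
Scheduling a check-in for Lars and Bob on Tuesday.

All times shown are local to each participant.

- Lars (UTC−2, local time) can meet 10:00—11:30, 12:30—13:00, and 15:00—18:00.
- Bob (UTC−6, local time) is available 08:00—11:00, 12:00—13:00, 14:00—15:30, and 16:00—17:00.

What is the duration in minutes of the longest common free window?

60 minutes

Lars → UTC: 12:00–13:30, 14:30–15:00, 17:00–20:00.
Bob → UTC: 14:00–17:00, 18:00–19:00, 20:00–21:30, 22:00–23:00.
Lars ∩ Bob: 14:30–15:00, 18:00–19:00.
Common window lengths: 30, 60 min; longest is 60.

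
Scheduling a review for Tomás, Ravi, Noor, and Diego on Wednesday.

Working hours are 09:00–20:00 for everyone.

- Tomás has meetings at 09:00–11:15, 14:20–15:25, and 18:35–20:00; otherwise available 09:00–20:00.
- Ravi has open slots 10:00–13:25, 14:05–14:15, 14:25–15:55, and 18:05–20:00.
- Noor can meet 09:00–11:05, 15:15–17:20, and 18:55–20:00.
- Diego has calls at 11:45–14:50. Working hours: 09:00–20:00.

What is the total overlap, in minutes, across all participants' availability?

30 minutes

Tomás free within 09:00–20:00: 11:15–14:20, 15:25–18:35.
Diego free within 09:00–20:00: 09:00–11:45, 14:50–20:00.
Tomás ∩ Ravi: 11:15–13:25, 14:05–14:15, 15:25–15:55, 18:05–18:35.
Tomás ∩ Ravi ∩ Noor: 15:25–15:55.
Tomás ∩ Ravi ∩ Noor ∩ Diego: 15:25–15:55.
Total common minutes: 30.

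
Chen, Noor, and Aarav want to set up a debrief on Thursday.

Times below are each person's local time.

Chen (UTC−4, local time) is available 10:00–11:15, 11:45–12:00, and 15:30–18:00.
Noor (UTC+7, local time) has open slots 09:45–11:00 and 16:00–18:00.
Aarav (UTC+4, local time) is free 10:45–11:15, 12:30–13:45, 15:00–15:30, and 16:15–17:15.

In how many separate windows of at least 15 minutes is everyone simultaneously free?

0

Chen → UTC: 14:00–15:15, 15:45–16:00, 19:30–22:00.
Noor → UTC: 02:45–04:00, 09:00–11:00.
Aarav → UTC: 06:45–07:15, 08:30–09:45, 11:00–11:30, 12:15–13:15.
Chen ∩ Noor: (none).
Chen ∩ Noor ∩ Aarav: (none).
Windows ≥ 15 min: (none).
That's 0 windows.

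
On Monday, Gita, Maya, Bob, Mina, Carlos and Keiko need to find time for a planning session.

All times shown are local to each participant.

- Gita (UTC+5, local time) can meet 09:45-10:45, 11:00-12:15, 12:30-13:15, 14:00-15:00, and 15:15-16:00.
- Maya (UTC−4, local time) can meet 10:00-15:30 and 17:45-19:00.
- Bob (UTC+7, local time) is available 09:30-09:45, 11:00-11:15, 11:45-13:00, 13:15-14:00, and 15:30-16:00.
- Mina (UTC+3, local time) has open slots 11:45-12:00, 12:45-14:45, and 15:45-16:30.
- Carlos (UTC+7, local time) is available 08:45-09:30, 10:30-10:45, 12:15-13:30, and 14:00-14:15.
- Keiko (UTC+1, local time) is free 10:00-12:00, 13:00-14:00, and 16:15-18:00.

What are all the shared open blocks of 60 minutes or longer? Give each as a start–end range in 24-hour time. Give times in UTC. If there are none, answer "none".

Gita → UTC: 04:45–05:45, 06:00–07:15, 07:30–08:15, 09:00–10:00, 10:15–11:00.
Maya → UTC: 14:00–19:30, 21:45–23:00.
Bob → UTC: 02:30–02:45, 04:00–04:15, 04:45–06:00, 06:15–07:00, 08:30–09:00.
Mina → UTC: 08:45–09:00, 09:45–11:45, 12:45–13:30.
Carlos → UTC: 01:45–02:30, 03:30–03:45, 05:15–06:30, 07:00–07:15.
Keiko → UTC: 09:00–11:00, 12:00–13:00, 15:15–17:00.
Gita ∩ Maya: (none).
Gita ∩ Maya ∩ Bob: (none).
Gita ∩ Maya ∩ Bob ∩ Mina: (none).
Gita ∩ Maya ∩ Bob ∩ Mina ∩ Carlos: (none).
Gita ∩ Maya ∩ Bob ∩ Mina ∩ Carlos ∩ Keiko: (none).
Windows ≥ 60 min: (none).

none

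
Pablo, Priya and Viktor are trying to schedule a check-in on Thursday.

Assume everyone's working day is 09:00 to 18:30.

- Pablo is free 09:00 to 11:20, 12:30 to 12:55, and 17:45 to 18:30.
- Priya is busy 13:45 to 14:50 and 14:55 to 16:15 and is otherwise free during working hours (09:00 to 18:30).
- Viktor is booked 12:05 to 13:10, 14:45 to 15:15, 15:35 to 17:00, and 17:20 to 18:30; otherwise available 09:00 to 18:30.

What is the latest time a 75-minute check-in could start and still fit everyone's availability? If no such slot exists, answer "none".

10:05

Priya free within 09:00–18:30: 09:00–13:45, 14:50–14:55, 16:15–18:30.
Viktor free within 09:00–18:30: 09:00–12:05, 13:10–14:45, 15:15–15:35, 17:00–17:20.
Pablo ∩ Priya: 09:00–11:20, 12:30–12:55, 17:45–18:30.
Pablo ∩ Priya ∩ Viktor: 09:00–11:20.
Windows ≥ 75 min: 09:00–11:20.
Latest start in the last window 09:00–11:20 is 11:20 − 75 min = 10:05.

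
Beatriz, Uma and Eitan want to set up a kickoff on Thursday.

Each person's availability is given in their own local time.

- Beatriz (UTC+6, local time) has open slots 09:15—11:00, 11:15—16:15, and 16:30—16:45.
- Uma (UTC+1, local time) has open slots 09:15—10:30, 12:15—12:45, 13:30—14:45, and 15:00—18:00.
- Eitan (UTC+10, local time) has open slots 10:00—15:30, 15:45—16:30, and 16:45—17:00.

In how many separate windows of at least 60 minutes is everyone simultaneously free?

0

Beatriz → UTC: 03:15–05:00, 05:15–10:15, 10:30–10:45.
Uma → UTC: 08:15–09:30, 11:15–11:45, 12:30–13:45, 14:00–17:00.
Eitan → UTC: 00:00–05:30, 05:45–06:30, 06:45–07:00.
Beatriz ∩ Uma: 08:15–09:30.
Beatriz ∩ Uma ∩ Eitan: (none).
Windows ≥ 60 min: (none).
That's 0 windows.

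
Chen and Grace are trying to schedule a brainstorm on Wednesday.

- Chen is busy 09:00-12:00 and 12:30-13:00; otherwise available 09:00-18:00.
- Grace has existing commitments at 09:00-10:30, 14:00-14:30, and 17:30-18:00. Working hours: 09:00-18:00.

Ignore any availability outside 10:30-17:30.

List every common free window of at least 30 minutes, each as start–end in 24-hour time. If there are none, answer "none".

12:00–12:30, 13:00–14:00, 14:30–17:30

Chen free within 09:00–18:00: 12:00–12:30, 13:00–18:00.
Grace free within 09:00–18:00: 10:30–14:00, 14:30–17:30.
Chen ∩ Grace: 12:00–12:30, 13:00–14:00, 14:30–17:30.
Restricted to 10:30–17:30: 12:00–12:30, 13:00–14:00, 14:30–17:30.
Windows ≥ 30 min: 12:00–12:30, 13:00–14:00, 14:30–17:30.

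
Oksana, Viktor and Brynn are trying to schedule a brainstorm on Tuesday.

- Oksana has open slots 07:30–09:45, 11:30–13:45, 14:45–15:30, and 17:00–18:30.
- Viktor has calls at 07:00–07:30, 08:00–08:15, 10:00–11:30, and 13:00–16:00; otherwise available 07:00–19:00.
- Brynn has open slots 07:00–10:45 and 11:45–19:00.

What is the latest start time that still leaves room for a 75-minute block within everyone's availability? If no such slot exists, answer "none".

17:15

Viktor free within 07:00–19:00: 07:30–08:00, 08:15–10:00, 11:30–13:00, 16:00–19:00.
Oksana ∩ Viktor: 07:30–08:00, 08:15–09:45, 11:30–13:00, 17:00–18:30.
Oksana ∩ Viktor ∩ Brynn: 07:30–08:00, 08:15–09:45, 11:45–13:00, 17:00–18:30.
Windows ≥ 75 min: 08:15–09:45, 11:45–13:00, 17:00–18:30.
Latest start in the last window 17:00–18:30 is 18:30 − 75 min = 17:15.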